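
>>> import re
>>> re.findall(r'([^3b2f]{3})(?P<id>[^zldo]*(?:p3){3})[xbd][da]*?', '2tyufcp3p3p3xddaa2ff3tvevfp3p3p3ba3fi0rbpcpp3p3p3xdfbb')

[('tyu', 'fcp3p3p3'), ('dda', 'a2ff3tvevfp3p3p3ba3fi0rbpcpp3p3p3')]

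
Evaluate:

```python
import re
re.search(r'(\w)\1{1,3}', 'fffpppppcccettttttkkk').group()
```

'fff'

`\1` has to match the exact text group 1 already captured.
The match spans [0:3] → 'fff'.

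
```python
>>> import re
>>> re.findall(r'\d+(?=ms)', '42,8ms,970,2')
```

The lookaround is zero-width — it requires the adjacent text to match without consuming it, so the asserted text isn't part of the match.
No capturing groups, so `findall` returns the 1 full match string.

['8']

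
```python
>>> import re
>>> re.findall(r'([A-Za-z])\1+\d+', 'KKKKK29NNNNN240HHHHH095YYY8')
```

['K', 'N', 'H', 'Y']

`\1` is not a pattern — it's the concrete string captured by group 1, re-applied verbatim.
Because there's exactly one group, `findall` drops the full match and keeps group 1 from each hit.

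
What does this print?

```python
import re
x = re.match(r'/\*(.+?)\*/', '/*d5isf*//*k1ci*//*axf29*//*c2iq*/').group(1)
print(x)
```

The match spans [0:9] → '/*d5isf*/'.
Captured: group 1 = 'd5isf'.

d5isf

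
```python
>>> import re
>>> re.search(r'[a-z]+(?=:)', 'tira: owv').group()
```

'tira'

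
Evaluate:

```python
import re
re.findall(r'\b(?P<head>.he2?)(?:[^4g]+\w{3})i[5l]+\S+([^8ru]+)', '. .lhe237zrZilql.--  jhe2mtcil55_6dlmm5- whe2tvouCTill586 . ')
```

[('lhe2', ' . ')]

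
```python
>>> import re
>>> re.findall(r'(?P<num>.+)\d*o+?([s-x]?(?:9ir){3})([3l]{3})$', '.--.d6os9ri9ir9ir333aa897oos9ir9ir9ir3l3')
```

[('.--.d6os9ri9ir9ir333aa897o', 's9ir9ir9ir', '3l3')]

The pattern matches one or more of any character (captured as 'num'); then zero or more of a digit, then one or more of the literal 'o' (lazy); then optionally a character in [s-x], then the literal '9ir' repeated 3 times (captured); then exactly 3 of one of [3l] (captured); then anchored at the end.
Scanning left to right: at [0:40] match '.--.d6os9ri9ir9ir333aa897oos9ir9ir9ir3l3', groups = ('.--.d6os9ri9ir9ir333aa897o', 's9ir9ir9ir', '3l3').
3 groups means the one result is a tuple of 3 captured strings — 1 here.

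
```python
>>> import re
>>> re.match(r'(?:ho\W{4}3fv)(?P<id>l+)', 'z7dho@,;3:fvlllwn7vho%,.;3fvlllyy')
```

This matches the literal 'ho', then exactly 4 of a non-word character, then the literal '3fv' (non-capturing group); then one or more of a literal 'l' (captured as 'id').
`re.match` only tries the pattern at the start of the string.
Here the pattern fails at index 0, so the call returns None.

None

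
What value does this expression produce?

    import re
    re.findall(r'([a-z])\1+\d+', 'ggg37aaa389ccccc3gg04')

After group 1 captures some text, `\1` only succeeds where that same text appears again.
Scanning left to right: at [0:5] match 'ggg37', group 1 = 'g'; at [5:11] match 'aaa389', group 1 = 'a'; at [11:17] match 'ccccc3', group 1 = 'c'; at [17:21] match 'gg04', group 1 = 'g'.
`findall` collects group 1 from each match (4 total).

['g', 'a', 'c', 'g']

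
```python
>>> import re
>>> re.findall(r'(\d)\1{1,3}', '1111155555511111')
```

The backreference `\1` re-matches whatever the first group consumed, character for character.
Walking the string: at [0:4] match '1111', group 1 = '1'; at [5:9] match '5555', group 1 = '5'; at [9:11] match '55', group 1 = '5'; at [11:15] match '1111', group 1 = '1'.
Because there's exactly one group, `findall` drops the full match and keeps group 1 from each hit.

['1', '5', '5', '1']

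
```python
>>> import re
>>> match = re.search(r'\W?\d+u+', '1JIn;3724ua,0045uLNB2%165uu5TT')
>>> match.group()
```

The match spans [4:10] → ';3724u'.

';3724u'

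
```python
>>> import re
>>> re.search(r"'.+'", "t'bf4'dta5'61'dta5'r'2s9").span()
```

The match spans [1:21] → "'bf4'dta5'61'dta5'r'".

(1, 21)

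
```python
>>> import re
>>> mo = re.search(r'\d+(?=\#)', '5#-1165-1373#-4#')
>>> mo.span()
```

(0, 1)

Lookahead/lookbehind check context without consuming it, so the matched span excludes the asserted characters.
The match spans [0:1] → '5'.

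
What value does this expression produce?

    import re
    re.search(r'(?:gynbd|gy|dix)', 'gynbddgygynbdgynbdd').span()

(0, 5)

The regex engine tests alternatives in the order written; an earlier branch that matches wins even if a later one would match more.
The match spans [0:5] → 'gynbd'.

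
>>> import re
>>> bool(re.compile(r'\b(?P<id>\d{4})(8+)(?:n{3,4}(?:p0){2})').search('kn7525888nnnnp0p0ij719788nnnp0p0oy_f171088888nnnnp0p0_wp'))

Pattern: a word boundary (`\b`, zero-width); then exactly 4 of a digit (captured as 'id'); then one or more of a literal '8' (captured); then 3 to 4 of a literal 'n', then the literal 'p0' repeated 2 times (non-capturing group).
`search` walks the string left to right and returns the first match it finds.
Here the pattern never matches, so the call returns None, and `bool(None)` is False.

False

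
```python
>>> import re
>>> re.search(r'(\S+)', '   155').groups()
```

('155',)

The match spans [3:6] → '155'.
Captured: group 1 = '155'.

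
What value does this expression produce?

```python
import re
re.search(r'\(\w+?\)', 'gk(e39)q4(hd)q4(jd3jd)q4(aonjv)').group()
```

'(e39)'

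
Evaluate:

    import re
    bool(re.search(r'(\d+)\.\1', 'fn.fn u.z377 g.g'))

False

`\1` has to match the exact text group 1 already captured.
Here no position works, so the call returns None, and `bool(None)` is False.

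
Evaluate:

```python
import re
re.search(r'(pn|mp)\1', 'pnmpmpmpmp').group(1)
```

'mp'

The match spans [2:6] → 'mpmp'.
Captured: group 1 = 'mp'.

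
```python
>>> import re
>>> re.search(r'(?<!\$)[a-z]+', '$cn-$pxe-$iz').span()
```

(2, 3)

A negative assertion filters positions out without eating any characters.
Unlike `match`, `search` isn't anchored — it looks for the pattern anywhere in the string.
The match spans [2:3] → 'n'.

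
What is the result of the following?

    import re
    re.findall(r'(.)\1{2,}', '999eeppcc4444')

['9', '4']

`\1` is not a pattern — it's the concrete string captured by group 1, re-applied verbatim.
Walking the string: at [0:3] match '999', group 1 = '9'; at [9:13] match '4444', group 1 = '4'.
`findall` collects group 1 from each match (2 total).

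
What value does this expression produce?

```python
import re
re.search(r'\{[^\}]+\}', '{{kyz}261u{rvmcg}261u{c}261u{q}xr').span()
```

(0, 6)

The match spans [0:6] → '{{kyz}'.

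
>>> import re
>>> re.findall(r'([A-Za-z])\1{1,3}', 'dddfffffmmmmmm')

['d', 'f', 'm', 'm']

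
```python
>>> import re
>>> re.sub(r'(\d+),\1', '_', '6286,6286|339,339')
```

'_|_'

`\1` has to match the exact text group 1 already captured.
Matches: at [0:9] → '6286,6286'; at [10:17] → '339,339'.
Every occurrence is swapped for '_'.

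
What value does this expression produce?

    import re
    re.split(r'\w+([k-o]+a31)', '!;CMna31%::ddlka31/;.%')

This matches one or more of a word character; then one or more of a character in [k-o], then the literal 'a31' (captured).
With a capturing group present, the delimiter's captured portion is kept in the result list.

['!;', 'na31', '%::', 'ka31', '/;.%']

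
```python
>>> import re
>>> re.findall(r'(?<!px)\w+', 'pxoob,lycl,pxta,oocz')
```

['pxoob', 'lycl', 'pxta', 'oocz']

A negative assertion filters positions out without eating any characters.
Walking the string: at [0:5] → 'pxoob'; at [6:10] → 'lycl'; at [11:15] → 'pxta'; at [16:20] → 'oocz'.
No capturing groups, so `findall` returns the 4 full match strings.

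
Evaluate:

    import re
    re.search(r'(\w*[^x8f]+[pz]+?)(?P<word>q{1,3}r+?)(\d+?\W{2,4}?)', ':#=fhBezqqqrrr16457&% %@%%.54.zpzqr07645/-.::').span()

(3, 42)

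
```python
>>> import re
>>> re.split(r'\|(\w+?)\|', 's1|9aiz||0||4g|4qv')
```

['s1', '9aiz', '', '0', '', '4g', '4qv']

Matches to split on: at [2:8] → '|9aiz|'; at [8:11] → '|0|'; at [11:15] → '|4g|'.
The group in the pattern means `split` returns the separators' captures alongside the pieces.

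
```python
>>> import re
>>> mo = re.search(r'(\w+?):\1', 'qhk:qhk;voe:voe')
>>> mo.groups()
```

The backreference `\1` re-matches whatever the first group consumed, character for character.
`re.search` scans for the first position where the pattern succeeds.
The match spans [0:7] → 'qhk:qhk'.
Captured: group 1 = 'qhk'.

('qhk',)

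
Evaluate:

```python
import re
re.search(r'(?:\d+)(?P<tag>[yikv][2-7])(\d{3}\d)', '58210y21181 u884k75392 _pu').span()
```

(0, 11)

Pattern: one or more of a digit (non-capturing group); then one of [yikv], then a character in [2-7] (captured as 'tag'); then exactly 3 of a digit, then a digit (captured).
`re.search` scans for the first position where the pattern succeeds.
The match spans [0:11] → '58210y21181'.
Captured: group 1 = 'y2', group 2 = '1181'.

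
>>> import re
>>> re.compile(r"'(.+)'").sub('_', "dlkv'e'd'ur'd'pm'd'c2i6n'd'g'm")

'dlkv_m'

Matches: at [4:29] → "'e'd'ur'd'pm'd'c2i6n'd'g'".
`sub` substitutes '_' at each match site.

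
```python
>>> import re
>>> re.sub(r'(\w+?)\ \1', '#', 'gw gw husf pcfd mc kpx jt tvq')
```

'# husf pcfd mc kpx j#vq'

The backreference `\1` re-matches whatever the first group consumed, character for character.
Matches: at [0:5] → 'gw gw'; at [24:27] → 't t'.
Every occurrence is swapped for '#'.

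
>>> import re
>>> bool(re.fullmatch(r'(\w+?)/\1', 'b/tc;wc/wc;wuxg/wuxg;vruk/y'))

`\1` is not a pattern — it's the concrete string captured by group 1, re-applied verbatim.
`re.fullmatch` requires the pattern to consume the entire string.
Here there's no way to consume every character, so the call returns None, and `bool(None)` is False.

False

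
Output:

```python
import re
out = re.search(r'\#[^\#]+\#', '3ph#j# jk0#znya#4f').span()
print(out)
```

(3, 6)

The match spans [3:6] → '#j#'.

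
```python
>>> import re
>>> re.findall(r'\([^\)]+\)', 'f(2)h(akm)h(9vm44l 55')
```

No capturing groups, so `findall` returns the 2 full match strings.

['(2)', '(akm)']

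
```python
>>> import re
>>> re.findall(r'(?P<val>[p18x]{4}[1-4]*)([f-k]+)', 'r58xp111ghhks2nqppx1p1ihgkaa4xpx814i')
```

[('8xp111', 'ghhk'), ('px1p1', 'ihgk'), ('xpx814', 'i')]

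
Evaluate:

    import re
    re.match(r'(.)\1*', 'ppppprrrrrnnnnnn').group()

`re.match` only tries the pattern at the start of the string.
The match spans [0:5] → 'ppppp'.

'ppppp'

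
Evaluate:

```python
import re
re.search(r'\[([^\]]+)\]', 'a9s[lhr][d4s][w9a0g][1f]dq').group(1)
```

'lhr'

Unlike `match`, `search` isn't anchored — it looks for the pattern anywhere in the string.
The match spans [3:8] → '[lhr]'.
Captured: group 1 = 'lhr'.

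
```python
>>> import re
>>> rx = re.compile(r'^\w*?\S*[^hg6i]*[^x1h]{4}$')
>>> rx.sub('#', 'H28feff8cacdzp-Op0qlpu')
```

This matches anchored at the start of the string; then zero or more of a word character (lazy), then zero or more of a non-whitespace character; then zero or more of any character except [hg6i]; then exactly 4 of any character except [x1h]; then anchored at the end.
Each match is replaced by '#'.

'#'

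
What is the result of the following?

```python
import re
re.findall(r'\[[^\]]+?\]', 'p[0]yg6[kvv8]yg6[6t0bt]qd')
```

['[0]', '[kvv8]', '[6t0bt]']

With no groups in the pattern, `findall` gives back each whole match — 3 here.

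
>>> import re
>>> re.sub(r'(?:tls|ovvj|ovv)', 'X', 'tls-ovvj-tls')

'X-X-X'

Branches in `(...|...)` are attempted left-to-right; the first branch that allows the whole pattern to succeed is taken.
Every occurrence is swapped for 'X'.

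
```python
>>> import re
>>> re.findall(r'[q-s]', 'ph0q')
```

['q']

This matches a character in [q-s].
Matches: at [3:4] → 'q'.
`findall` yields the raw match text (1 of them) because the pattern has no groups.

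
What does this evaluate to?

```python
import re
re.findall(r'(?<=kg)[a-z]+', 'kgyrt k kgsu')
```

['yrt', 'su']

The lookaround is zero-width — it requires the adjacent text to match without consuming it, so the asserted text isn't part of the match.
Matches: at [2:5] → 'yrt'; at [10:12] → 'su'.
Since nothing is captured, `findall` lists the 2 matched substrings directly.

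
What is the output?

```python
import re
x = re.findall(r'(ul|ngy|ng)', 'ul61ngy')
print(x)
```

Branches in `(...|...)` are attempted left-to-right; the first branch that allows the whole pattern to succeed is taken.
Because there's exactly one group, `findall` drops the full match and keeps group 1 from each hit.

['ul', 'ngy']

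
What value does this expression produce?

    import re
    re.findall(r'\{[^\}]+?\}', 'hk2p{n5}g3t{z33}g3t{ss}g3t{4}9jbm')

['{n5}', '{z33}', '{ss}', '{4}']

`findall` yields the raw match text (4 of them) because the pattern has no groups.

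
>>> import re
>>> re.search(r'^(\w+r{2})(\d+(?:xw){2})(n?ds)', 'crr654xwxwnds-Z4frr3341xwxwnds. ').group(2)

'654xwxw'

Pattern: anchored at the start of the string; then one or more of a word character, then exactly 2 of the literal 'r' (captured); then one or more of a digit, then the literal 'xw' repeated 2 times (captured); then optionally a literal 'n', then the literal 'ds' (captured).
Unlike `match`, `search` isn't anchored — it looks for the pattern anywhere in the string.
The match spans [0:13] → 'crr654xwxwnds'.
Captured: group 1 = 'crr', group 2 = '654xwxw', group 3 = 'nds'.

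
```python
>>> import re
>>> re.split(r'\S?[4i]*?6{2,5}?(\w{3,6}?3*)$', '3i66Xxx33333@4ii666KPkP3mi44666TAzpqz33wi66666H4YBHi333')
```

['3i66Xxx33333@4ii666KPkP3mi44666TAzpqz33', 'H4YBHi333', '']

Pattern: optionally a non-whitespace character, then zero or more of one of [4i] (lazy), then 2 to 5 of a literal '6' (lazy); then 3 to 6 of a word character (lazy), then zero or more of a literal '3' (captured); then anchored at the end.
With a capturing group present, the delimiter's captured portion is kept in the result list.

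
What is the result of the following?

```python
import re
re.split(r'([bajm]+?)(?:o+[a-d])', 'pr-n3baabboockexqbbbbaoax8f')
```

The pattern matches one or more of one of [bajm] (lazy) (captured); then one or more of the literal 'o', then a character in [a-d] (non-capturing group).
Matches to split on: at [5:13] → 'baabbooc'; at [17:24] → 'bbbbaoa'.
The group in the pattern means `split` returns the separators' captures alongside the pieces.

['pr-n3', 'baabb', 'kexq', 'bbbba', 'x8f']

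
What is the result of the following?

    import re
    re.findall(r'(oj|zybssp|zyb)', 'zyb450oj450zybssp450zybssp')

['zyb', 'oj', 'zybssp', 'zybssp']

`|` is ordered: at each position the engine commits to the first alternative that works.
Because there's exactly one group, `findall` drops the full match and keeps group 1 from each hit.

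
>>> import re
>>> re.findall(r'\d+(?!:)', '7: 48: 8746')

['4', '8746']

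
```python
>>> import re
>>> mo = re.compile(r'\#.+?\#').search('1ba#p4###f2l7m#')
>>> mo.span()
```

(3, 7)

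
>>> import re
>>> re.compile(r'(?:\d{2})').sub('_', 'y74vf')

'y_vf'

This matches exactly 2 of a digit (non-capturing group).
Matches: at [1:3] → '74'.
Each match is replaced by '_'.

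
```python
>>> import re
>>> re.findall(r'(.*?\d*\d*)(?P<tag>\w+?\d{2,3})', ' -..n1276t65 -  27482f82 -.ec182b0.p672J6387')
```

[(' -..', 'n127'), ('6', 't65'), (' -  27482', 'f82'), (' -.', 'ec182'), ('b0.', 'p672'), ('', 'J638')]

The pattern matches zero or more of any character (lazy), then zero or more of a digit, then zero or more of a digit (captured); then one or more of a word character (lazy), then 2 to 3 of a digit (captured as 'tag').
Walking the string: at [0:8] match ' -..n127', groups = (' -..', 'n127'); at [8:12] match '6t65', groups = ('6', 't65'); at [12:24] match ' -  27482f82', groups = (' -  27482', 'f82'); at [24:32] match ' -.ec182', groups = (' -.', 'ec182'); at [32:39] match 'b0.p672', groups = ('b0.', 'p672'); ….
With 2 capturing groups, `findall` returns a 2-tuple per match.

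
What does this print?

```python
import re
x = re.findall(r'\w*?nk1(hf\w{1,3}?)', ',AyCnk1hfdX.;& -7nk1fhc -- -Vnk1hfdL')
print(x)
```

['hfd', 'hfd']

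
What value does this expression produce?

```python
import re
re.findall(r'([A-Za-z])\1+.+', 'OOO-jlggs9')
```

['O']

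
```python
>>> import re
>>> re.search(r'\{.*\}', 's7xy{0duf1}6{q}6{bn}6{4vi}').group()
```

'{0duf1}6{q}6{bn}6{4vi}'

`search` walks the string left to right and returns the first match it finds.
The match spans [4:26] → '{0duf1}6{q}6{bn}6{4vi}'.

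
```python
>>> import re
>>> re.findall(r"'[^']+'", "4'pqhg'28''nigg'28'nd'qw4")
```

["'pqhg'", "'nigg'", "'nd'"]

Scanning left to right: at [1:7] → "'pqhg'"; at [10:16] → "'nigg'"; at [18:22] → "'nd'".
No capturing groups, so `findall` returns the 3 full match strings.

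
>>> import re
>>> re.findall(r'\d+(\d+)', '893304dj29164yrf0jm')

['4', '4']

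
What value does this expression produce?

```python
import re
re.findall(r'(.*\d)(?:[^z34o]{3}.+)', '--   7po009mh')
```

['--   7po0']

Pattern: zero or more of any character, then a digit (captured); then exactly 3 of any character except [z34o], then one or more of any character (non-capturing group).
Scanning left to right: at [0:13] match '--   7po009mh', group 1 = '--   7po0'.
Because there's exactly one group, `findall` drops the full match and keeps group 1 from the one hit.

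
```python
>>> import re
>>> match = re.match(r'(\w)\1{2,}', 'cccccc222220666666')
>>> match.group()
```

`\1` is not a pattern — it's the concrete string captured by group 1, re-applied verbatim.
`match` is anchored at position 0; if the pattern doesn't fit there, it returns None.
The match spans [0:6] → 'cccccc'.
Captured: group 1 = 'c'.

'cccccc'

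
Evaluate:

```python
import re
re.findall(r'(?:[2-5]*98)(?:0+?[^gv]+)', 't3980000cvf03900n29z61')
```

Pattern: zero or more of a character in [2-5], then the literal '98' (non-capturing group); then one or more of a literal '0' (lazy), then one or more of any character except [gv] (non-capturing group).
Matches: at [1:9] → '3980000c'.
Since nothing is captured, `findall` lists the 1 matched substring directly.

['3980000c']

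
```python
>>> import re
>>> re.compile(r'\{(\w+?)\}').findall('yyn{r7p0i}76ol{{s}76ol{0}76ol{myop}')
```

['r7p0i', 's', '0', 'myop']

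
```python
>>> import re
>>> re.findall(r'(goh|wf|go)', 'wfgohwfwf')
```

`|` is ordered: at each position the engine commits to the first alternative that works.
Matches: at [0:2] match 'wf', group 1 = 'wf'; at [2:5] match 'goh', group 1 = 'goh'; at [5:7] match 'wf', group 1 = 'wf'; at [7:9] match 'wf', group 1 = 'wf'.
With a single group, `findall` returns only what that group captured — 4 items.

['wf', 'goh', 'wf', 'wf']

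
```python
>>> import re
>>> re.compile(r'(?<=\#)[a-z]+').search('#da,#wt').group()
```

'da'

The positive lookaround only admits positions where the adjacent text matches; those characters stay outside the span.
The match spans [1:3] → 'da'.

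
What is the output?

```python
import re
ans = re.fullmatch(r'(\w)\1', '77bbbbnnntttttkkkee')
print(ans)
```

None

`\1` is not a pattern — it's the concrete string captured by group 1, re-applied verbatim.
`fullmatch` succeeds only if the pattern covers the string from start to end.
Here the pattern can't cover the whole string, so the call returns None.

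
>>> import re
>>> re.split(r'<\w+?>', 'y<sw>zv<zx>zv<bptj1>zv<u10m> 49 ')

The string is cut at each match, leaving 5 pieces.

['y', 'zv', 'zv', 'zv', ' 49 ']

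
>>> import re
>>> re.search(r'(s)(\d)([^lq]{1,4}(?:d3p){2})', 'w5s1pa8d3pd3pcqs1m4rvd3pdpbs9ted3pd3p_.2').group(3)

'pa8d3pd3p'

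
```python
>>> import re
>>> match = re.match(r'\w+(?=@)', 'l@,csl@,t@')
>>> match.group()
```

'l'

Because the assertion is zero-width, the text it checks is not consumed and won't appear in the result.
`re.match` only tries the pattern at the start of the string.
The match spans [0:1] → 'l'.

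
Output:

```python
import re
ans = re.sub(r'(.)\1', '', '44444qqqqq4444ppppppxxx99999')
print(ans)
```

The backreference `\1` re-matches whatever the first group consumed, character for character.
Each match is replaced by ''.

4qx9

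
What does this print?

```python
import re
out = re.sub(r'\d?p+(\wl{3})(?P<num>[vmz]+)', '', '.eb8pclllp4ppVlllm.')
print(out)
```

.eb8pclllp.

Each match is replaced by ''.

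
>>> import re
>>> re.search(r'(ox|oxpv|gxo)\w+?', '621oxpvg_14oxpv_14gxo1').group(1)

The match spans [3:6] → 'oxp'.
Captured: group 1 = 'ox'.

'ox'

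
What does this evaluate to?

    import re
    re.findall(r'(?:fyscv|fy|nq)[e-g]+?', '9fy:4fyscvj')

[]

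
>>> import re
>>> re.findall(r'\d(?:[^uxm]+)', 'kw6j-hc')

This matches a digit; then one or more of any character except [uxm] (non-capturing group).
Since nothing is captured, `findall` lists the 1 matched substring directly.

['6j-hc']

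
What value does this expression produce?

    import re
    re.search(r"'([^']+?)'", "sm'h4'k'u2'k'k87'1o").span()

(2, 6)

The match spans [2:6] → "'h4'".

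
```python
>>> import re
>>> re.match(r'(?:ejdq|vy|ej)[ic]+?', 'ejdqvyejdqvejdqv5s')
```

None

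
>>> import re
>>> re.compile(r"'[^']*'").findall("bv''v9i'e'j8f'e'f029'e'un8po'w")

Scanning left to right: at [2:4] → "''"; at [7:10] → "'e'"; at [13:16] → "'e'"; at [20:23] → "'e'".
`findall` yields the raw match text (4 of them) because the pattern has no groups.

["''", "'e'", "'e'", "'e'"]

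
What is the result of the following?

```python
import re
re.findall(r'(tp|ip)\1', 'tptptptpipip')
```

['tp', 'tp', 'ip']

`\1` is not a pattern — it's the concrete string captured by group 1, re-applied verbatim.
With a single group, `findall` returns only what that group captured — 3 items.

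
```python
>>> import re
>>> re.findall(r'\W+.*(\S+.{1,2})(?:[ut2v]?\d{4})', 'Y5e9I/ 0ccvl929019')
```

This matches one or more of a non-word character, then zero or more of any character; then one or more of a non-whitespace character, then 1 to 2 of any character (captured); then optionally one of [ut2v], then exactly 4 of a digit (non-capturing group).
Matches: at [5:18] match '/ 0ccvl929019', group 1 = '92'.
With a single group, `findall` returns only what that group captured — 1 item.

['92']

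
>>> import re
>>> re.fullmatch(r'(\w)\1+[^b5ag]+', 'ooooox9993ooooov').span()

(0, 16)

After group 1 captures some text, `\1` only succeeds where that same text appears again.
`re.fullmatch` requires the pattern to consume the entire string.
The match spans [0:16] → 'ooooox9993ooooov'.
Captured: group 1 = 'o'.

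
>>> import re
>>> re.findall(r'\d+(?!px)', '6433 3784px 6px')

`(?!…)`/`(?<!…)` only lets a position through if the neighbouring text does NOT match; no characters are consumed.
Walking the string: at [0:4] → '6433'; at [5:8] → '378'.
With no groups in the pattern, `findall` gives back each whole match — 2 here.

['6433', '378']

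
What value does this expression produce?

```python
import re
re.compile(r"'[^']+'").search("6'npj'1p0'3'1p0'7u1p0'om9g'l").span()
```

(1, 6)

The match spans [1:6] → "'npj'".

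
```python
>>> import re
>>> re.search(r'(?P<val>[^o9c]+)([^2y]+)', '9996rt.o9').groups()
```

('6rt.', 'o9')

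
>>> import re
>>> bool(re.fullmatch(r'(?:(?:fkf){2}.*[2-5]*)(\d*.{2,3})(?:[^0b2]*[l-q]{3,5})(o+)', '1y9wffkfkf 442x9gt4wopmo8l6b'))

Pattern: the literal 'fkf' repeated 2 times, then zero or more of any character, then zero or more of a character in [2-5] (non-capturing group); then zero or more of a digit, then 2 to 3 of any character (captured); then zero or more of any character except [0b2], then 3 to 5 of a character in [l-q] (non-capturing group); then one or more of a literal 'o' (captured).
`re.fullmatch` requires the pattern to consume the entire string.
Here the string isn't matched end-to-end, so the call returns None, and `bool(None)` is False.

False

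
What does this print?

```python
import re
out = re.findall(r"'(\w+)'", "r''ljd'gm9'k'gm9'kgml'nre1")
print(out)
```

Walking the string: at [2:7] match "'ljd'", group 1 = 'ljd'; at [10:13] match "'k'", group 1 = 'k'; at [16:22] match "'kgml'", group 1 = 'kgml'.
Because there's exactly one group, `findall` drops the full match and keeps group 1 from each hit.

['ljd', 'k', 'kgml']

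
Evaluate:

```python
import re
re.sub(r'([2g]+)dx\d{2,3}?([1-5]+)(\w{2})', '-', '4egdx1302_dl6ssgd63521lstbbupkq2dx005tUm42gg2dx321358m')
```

Pattern: one or more of one of [2g] (captured); then the literal 'dx', then 2 to 3 of a digit (lazy); then one or more of a character in [1-5] (captured); then exactly 2 of a word character (captured).
Matches: at [2:11] → 'gdx1302_d'; at [31:39] → '2dx005tU'; at [41:54] → '2gg2dx321358m'.
`sub` substitutes '-' at each match site.

'4e-l6ssgd63521lstbbupkq-m4-'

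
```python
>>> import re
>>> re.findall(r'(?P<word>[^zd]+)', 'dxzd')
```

['x']

This matches one or more of any character except [zd] (captured as 'word').
Matches: at [1:2] match 'x', group 1 = 'x'.
With a single group, `findall` returns only what that group captured — 1 item.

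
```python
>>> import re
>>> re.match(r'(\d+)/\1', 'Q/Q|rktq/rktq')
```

A backreference is literal: `\1` must see the identical characters the first group matched.
`re.match` only tries the pattern at the start of the string.
Here the pattern fails at index 0, so the call returns None.

None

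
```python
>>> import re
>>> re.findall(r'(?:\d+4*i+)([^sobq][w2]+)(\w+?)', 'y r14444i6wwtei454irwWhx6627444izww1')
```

[('6ww', 't'), ('rw', 'W'), ('zww', '1')]

The pattern matches one or more of a digit, then zero or more of the literal '4', then one or more of the literal 'i' (non-capturing group); then any character except [sobq], then one or more of one of [w2] (captured); then one or more of a word character (lazy) (captured).
Because the quantifier is non-greedy, it stops expanding at the earliest point where the rest of the pattern can succeed.
Walking the string: at [3:13] match '14444i6wwt', groups = ('6ww', 't'); at [15:22] match '454irwW', groups = ('rw', 'W'); at [24:36] match '6627444izww1', groups = ('zww', '1').
`findall` packs the 2 group values into a tuple for every match.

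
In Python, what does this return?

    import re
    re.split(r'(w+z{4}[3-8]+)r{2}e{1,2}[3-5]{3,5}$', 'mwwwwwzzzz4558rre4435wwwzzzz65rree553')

['mwwwwwzzzz4558rre4435', 'wwwzzzz65', '']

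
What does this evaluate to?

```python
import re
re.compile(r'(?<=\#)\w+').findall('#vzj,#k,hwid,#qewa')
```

Because the assertion is zero-width, the text it checks is not consumed and won't appear in the result.
Matches: at [1:4] → 'vzj'; at [6:7] → 'k'; at [14:18] → 'qewa'.
`findall` yields the raw match text (3 of them) because the pattern has no groups.

['vzj', 'k', 'qewa']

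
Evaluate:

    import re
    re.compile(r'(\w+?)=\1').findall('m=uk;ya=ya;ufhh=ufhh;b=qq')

['ya', 'ufhh']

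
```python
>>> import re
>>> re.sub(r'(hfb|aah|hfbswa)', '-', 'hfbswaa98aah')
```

Alternation tries branches left to right and keeps the first one that lets the overall match succeed at that position.
Matches: at [0:3] → 'hfb'; at [9:12] → 'aah'.
`sub` substitutes '-' at each match site.

'-swaa98-'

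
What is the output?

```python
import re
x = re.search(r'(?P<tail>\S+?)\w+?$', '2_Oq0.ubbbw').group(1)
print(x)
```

2_Oq0.

The pattern matches one or more of a non-whitespace character (lazy) (captured as 'tail'); then one or more of a word character (lazy); then anchored at the end.
With the lazy modifier that quantifier settles for the fewest repetitions that let the rest of the pattern succeed (the atoms after it are unaffected and can still be greedy).
`search` walks the string left to right and returns the first match it finds.
The match spans [0:11] → '2_Oq0.ubbbw'.
Captured: group 1 = '2_Oq0.'.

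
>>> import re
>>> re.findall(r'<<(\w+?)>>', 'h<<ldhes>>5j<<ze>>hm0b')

['ldhes', 'ze']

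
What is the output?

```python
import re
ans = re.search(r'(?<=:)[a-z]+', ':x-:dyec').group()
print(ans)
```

x

The positive lookaround only admits positions where the adjacent text matches; those characters stay outside the span.
Unlike `match`, `search` isn't anchored — it looks for the pattern anywhere in the string.
The match spans [1:2] → 'x'.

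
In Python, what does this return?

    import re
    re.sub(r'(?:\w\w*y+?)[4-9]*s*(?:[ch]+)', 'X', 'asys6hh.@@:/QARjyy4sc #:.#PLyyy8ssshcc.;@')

'asys6hh.@@:/X #:.#X.;@'

Pattern: a word character, then zero or more of a word character, then one or more of a literal 'y' (lazy) (non-capturing group); then zero or more of a character in [4-9], then zero or more of the literal 's'; then one or more of one of [ch] (non-capturing group).
Matches: at [12:21] → 'QARjyy4sc'; at [26:38] → 'PLyyy8ssshcc'.
Each match is replaced by 'X'.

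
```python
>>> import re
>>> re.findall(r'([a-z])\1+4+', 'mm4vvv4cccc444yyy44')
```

The backreference `\1` re-matches whatever the first group consumed, character for character.
One capturing group, so `findall` returns just the captured substring from each match — 4 in all.

['m', 'v', 'c', 'y']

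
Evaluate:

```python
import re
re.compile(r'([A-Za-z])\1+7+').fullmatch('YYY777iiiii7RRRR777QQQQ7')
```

None

`fullmatch` succeeds only if the pattern covers the string from start to end.
Here the pattern can't cover the whole string, so the call returns None.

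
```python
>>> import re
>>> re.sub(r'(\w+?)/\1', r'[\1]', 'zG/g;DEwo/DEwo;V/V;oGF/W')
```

'zG/g;[DEwo];[V];oGF/W'

After group 1 captures some text, `\1` only succeeds where that same text appears again.
The replacement refers to a captured group, so each match is rewritten using its own captured text.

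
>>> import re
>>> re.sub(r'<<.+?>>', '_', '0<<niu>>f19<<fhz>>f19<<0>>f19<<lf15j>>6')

'0_f19_f19_f19_6'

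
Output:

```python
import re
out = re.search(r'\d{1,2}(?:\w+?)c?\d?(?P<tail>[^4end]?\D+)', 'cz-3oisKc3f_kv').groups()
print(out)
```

('isKc',)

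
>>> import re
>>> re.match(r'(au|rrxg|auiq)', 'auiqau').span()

(0, 2)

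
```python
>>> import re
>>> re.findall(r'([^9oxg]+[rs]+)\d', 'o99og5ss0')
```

Pattern: one or more of any character except [9oxg], then one or more of one of [rs] (captured); then a digit.
Because there's exactly one group, `findall` drops the full match and keeps group 1 from the one hit.

['5ss']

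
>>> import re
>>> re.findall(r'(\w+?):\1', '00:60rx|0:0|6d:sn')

['0']

A backreference is literal: `\1` must see the identical characters the first group matched.
With a single group, `findall` returns only what that group captured — 1 item.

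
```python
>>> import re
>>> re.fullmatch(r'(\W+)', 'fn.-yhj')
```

None

For `fullmatch`, every character of the input must be accounted for by the pattern.
Here there's no way to consume every character, so the call returns None.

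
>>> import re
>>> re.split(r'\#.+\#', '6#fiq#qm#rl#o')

['6', 'o']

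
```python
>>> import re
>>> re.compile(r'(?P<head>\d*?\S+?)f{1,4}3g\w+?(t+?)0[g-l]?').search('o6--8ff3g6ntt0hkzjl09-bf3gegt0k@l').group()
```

The pattern matches zero or more of a digit (lazy), then one or more of a non-whitespace character (lazy) (captured as 'head'); then 1 to 4 of a literal 'f', then the literal '3g', then one or more of a word character (lazy); then one or more of a literal 't' (lazy) (captured); then a literal '0', then optionally a character in [g-l].
`search` walks the string left to right and returns the first match it finds.
The match spans [0:15] → 'o6--8ff3g6ntt0h'.
Captured: group 1 = 'o6--8', group 2 = 'tt'.

'o6--8ff3g6ntt0h'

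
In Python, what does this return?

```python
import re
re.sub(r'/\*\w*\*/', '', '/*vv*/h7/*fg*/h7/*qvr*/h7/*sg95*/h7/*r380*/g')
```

Matches: at [0:6] → '/*vv*/'; at [8:14] → '/*fg*/'; at [16:23] → '/*qvr*/'; at [25:33] → '/*sg95*/'; at [35:43] → '/*r380*/'.
`sub` substitutes '' at each match site.

'h7h7h7h7g'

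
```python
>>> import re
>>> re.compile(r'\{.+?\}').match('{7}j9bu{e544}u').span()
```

A `+?`/`*?`/`{m,n}?` starts at its minimum and grows only as far as needed for what follows to match.
`re.match` won't scan ahead — the pattern has to work from the very first character.
The match spans [0:3] → '{7}'.

(0, 3)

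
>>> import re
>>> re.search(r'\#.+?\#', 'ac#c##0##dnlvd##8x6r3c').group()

'#c#'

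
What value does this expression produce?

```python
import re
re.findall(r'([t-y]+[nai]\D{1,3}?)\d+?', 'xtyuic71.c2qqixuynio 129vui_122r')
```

['xtyuic', 'xuynio ', 'vui_']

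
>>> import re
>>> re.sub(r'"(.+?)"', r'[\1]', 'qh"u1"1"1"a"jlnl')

Matches: at [2:6] → '"u1"'; at [7:10] → '"1"'.
`\1` in the replacement pulls in group 1's text for each match.

'qh[u1]1[1]a"jlnl'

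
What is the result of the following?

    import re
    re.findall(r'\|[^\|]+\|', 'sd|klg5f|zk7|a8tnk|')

['|klg5f|', '|a8tnk|']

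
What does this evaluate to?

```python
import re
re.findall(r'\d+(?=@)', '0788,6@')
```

['6']

The lookaround is zero-width — it requires the adjacent text to match without consuming it, so the asserted text isn't part of the match.
Matches: at [5:6] → '6'.
No capturing groups, so `findall` returns the 1 full match string.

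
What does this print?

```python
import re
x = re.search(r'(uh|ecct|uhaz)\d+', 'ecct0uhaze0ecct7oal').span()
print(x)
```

(0, 5)

The match spans [0:5] → 'ecct0'.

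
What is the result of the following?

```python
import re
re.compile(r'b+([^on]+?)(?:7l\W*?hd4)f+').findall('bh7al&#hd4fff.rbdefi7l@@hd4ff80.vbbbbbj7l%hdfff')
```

['h7al&#hd4fff.rbdefi']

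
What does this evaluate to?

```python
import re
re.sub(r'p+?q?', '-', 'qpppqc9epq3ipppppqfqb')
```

'q---c9e-3i-----fqb'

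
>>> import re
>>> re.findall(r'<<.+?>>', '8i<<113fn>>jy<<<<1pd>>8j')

A `+?`/`*?`/`{m,n}?` starts at its minimum and grows only as far as needed for what follows to match.
Walking the string: at [2:11] → '<<113fn>>'; at [13:22] → '<<<<1pd>>'.
Since nothing is captured, `findall` lists the 2 matched substrings directly.

['<<113fn>>', '<<<<1pd>>']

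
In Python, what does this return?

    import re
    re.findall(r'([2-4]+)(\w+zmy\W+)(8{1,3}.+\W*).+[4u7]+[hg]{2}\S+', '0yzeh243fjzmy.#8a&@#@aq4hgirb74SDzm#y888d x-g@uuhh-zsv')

`findall` packs the 3 group values into a tuple for every match.

[('243', 'fjzmy.#', '8a&@#@aq4hgirb74SDzm#y888d x-g@')]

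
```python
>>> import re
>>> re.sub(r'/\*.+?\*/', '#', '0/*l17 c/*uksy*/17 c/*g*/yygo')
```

'0#17 c#yygo'

A `+?`/`*?`/`{m,n}?` starts at its minimum and grows only as far as needed for what follows to match.
Matches: at [1:16] → '/*l17 c/*uksy*/'; at [20:25] → '/*g*/'.
Each match is replaced by '#'.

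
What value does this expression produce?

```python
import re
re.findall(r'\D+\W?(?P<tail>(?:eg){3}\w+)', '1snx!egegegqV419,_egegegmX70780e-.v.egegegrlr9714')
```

['egegegqV419', 'egegegmX70780e', 'egegegrlr9714']

`findall` collects group 1 from each match (3 total).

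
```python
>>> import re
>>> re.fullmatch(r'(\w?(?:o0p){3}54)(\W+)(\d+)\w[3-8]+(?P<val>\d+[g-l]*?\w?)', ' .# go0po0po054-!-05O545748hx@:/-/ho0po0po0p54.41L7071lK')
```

The pattern matches optionally a word character, then the literal 'o0p' repeated 3 times, then the literal '54' (captured); then one or more of a non-word character (captured); then one or more of a digit (captured); then a word character; then one or more of a character in [3-8]; then one or more of a digit, then zero or more of a character in [g-l] (lazy), then optionally a word character (captured as 'val').
`re.fullmatch` is like wrapping the pattern in `^…$` (in single-line mode).
Here there's no way to consume every character, so the call returns None.

None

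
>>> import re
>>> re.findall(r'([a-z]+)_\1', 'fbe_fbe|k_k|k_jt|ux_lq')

A backreference is literal: `\1` must see the identical characters the first group matched.
Walking the string: at [0:7] match 'fbe_fbe', group 1 = 'fbe'; at [8:11] match 'k_k', group 1 = 'k'.
With a single group, `findall` returns only what that group captured — 2 items.

['fbe', 'k']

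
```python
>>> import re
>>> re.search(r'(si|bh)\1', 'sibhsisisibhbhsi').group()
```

'sisi'

The backreference `\1` re-matches whatever the first group consumed, character for character.
The match spans [4:8] → 'sisi'.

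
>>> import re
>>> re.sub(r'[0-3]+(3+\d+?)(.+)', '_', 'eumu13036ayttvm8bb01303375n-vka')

`sub` substitutes '_' at each match site.

'eumu_'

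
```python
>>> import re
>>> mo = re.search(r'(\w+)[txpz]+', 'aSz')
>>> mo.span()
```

(0, 3)

Pattern: one or more of a word character (captured); then one or more of one of [txpz].
Unlike `match`, `search` isn't anchored — it looks for the pattern anywhere in the string.
The match spans [0:3] → 'aSz'.
Captured: group 1 = 'aS'.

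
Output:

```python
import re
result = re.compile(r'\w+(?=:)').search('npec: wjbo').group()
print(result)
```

npec

Because the assertion is zero-width, the text it checks is not consumed and won't appear in the result.
`re.search` tries every starting position until one works.
The match spans [0:4] → 'npec'.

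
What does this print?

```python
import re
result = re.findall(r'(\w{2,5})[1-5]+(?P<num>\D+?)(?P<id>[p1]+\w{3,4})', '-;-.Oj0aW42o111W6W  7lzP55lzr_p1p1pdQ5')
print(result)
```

The `?` after the quantifier makes it lazy — it takes as little as possible before letting the rest of the pattern try.
3 groups means each result is a tuple of 3 captured strings — 2 here.

[('Oj0aW', 'o', '111W6W'), ('7lzP5', 'lzr_', 'p1p1pdQ5')]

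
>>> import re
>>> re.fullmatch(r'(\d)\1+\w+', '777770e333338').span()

`re.fullmatch` requires the pattern to consume the entire string.
The match spans [0:13] → '777770e333338'.

(0, 13)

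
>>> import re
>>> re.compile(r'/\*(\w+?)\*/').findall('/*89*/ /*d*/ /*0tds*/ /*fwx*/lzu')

['89', 'd', '0tds', 'fwx']

Walking the string: at [0:6] match '/*89*/', group 1 = '89'; at [7:12] match '/*d*/', group 1 = 'd'; at [13:21] match '/*0tds*/', group 1 = '0tds'; at [22:29] match '/*fwx*/', group 1 = 'fwx'.
`findall` collects group 1 from each match (4 total).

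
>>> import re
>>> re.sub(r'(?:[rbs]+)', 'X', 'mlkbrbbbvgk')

'mlkXvgk'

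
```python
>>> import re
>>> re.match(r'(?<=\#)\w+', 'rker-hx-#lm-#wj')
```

`re.match` only tries the pattern at the start of the string.
Here the pattern fails at index 0, so the call returns None.

None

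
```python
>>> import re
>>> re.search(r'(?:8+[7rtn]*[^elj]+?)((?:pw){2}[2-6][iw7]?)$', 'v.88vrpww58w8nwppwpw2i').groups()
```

('pwpw2i',)

The match spans [2:22] → '88vrpww58w8nwppwpw2i'.
Captured: group 1 = 'pwpw2i'.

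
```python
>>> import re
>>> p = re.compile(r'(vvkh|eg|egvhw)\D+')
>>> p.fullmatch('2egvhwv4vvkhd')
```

`re.fullmatch` is like wrapping the pattern in `^…$` (in single-line mode).
Here the pattern can't cover the whole string, so the call returns None.

None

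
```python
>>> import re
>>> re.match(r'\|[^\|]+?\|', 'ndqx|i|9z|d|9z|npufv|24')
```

`re.match` won't scan ahead — the pattern has to work from the very first character.
Here the pattern fails at index 0, so the call returns None.

None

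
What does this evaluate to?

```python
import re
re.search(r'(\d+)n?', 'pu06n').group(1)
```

'06'

Pattern: one or more of a digit (captured); then optionally a literal 'n'.
`re.search` tries every starting position until one works.
The match spans [2:5] → '06n'.
Captured: group 1 = '06'.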